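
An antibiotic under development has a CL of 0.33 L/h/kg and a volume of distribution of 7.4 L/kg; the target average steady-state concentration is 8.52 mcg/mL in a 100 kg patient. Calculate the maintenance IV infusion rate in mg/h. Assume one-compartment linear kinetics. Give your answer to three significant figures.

281 mg/h

CL = 0.33 L/h/kg × 100 kg = 33.00 L/h
Vd does not affect the maintenance rate; only clearance governs steady-state input.
Infusion rate = CL · Css = 33.00 L/h × 8.52 mg/L = 281.2 mg/h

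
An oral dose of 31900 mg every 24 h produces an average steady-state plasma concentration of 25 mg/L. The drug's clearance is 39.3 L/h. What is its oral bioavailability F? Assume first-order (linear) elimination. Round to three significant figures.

0.739

F·D/τ = CL·Css at steady state → F = CL·Css·τ / D.
F = 39.3 × 25 × 24 / 31900 = 0.739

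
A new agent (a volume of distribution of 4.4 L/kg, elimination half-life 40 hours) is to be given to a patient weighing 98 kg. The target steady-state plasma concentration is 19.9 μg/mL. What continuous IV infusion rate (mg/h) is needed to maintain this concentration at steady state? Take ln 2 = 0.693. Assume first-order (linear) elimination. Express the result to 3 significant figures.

Vd(total) = 98 kg × 4.4 L/kg = 431.2 L
CL = ln 2 · Vd / t½ = 0.693 × 431.2 / 40 = 7.471 L/h
Infusion rate = CL × Css = 7.471 × 19.9 = 148.7 mg/h

149 mg/h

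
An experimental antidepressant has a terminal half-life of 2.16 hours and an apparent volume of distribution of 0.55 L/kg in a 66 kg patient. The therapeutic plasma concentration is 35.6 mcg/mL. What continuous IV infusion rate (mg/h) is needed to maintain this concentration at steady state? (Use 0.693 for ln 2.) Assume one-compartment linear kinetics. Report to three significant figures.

Vd(total) = 66 kg × 0.55 L/kg = 36.30 L
CL = 0.693 × Vd / t½ = 0.693 × 36.30 / 2.16 = 11.65 L/h
Infusion rate = CL × Css = 11.65 × 35.6 = 414.7 mg/h

415 mg/h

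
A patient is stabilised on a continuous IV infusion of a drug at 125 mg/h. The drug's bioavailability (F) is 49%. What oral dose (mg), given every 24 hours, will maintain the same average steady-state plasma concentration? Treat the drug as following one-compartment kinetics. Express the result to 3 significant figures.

6120 mg

To maintain the same Css, the systemic dosing rate must be unchanged: F·D/τ = infusion rate.
D = rate × τ / F = 125 × 24 / 0.49 = 6122 mg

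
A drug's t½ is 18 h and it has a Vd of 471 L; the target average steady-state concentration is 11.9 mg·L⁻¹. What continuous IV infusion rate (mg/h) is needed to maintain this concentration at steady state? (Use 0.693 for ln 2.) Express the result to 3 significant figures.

216 mg/h

CL = 0.693 × Vd / t½ = 0.693 × 471.0 / 18 = 18.13 L/h
Infusion rate = CL × Css = 18.13 × 11.9 = 215.7 mg/h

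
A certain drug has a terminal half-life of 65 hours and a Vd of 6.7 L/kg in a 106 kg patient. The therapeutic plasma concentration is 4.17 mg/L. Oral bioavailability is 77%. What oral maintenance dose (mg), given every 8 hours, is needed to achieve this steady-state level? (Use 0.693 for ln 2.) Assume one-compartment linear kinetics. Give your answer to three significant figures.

328 mg

Vd = 6.7 L/kg × 106 kg = 710.2 L
k = 0.693/65 = 0.01066 h⁻¹, so CL = k·Vd = 0.01066 × 710.2 = 7.571 L/h
D = CL × Css × τ / F = 7.571 × 4.17 × 8 / 0.77 = 328.0 mg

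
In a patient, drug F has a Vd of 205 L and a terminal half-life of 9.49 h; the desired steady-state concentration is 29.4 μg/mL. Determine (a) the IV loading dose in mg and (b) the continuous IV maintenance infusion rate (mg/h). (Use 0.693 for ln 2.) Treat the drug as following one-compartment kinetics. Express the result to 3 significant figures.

LD = Vd × C = 205.0 × 29.4 = 6027 mg
CL = 0.693 × Vd / t½ = 0.693 × 205.0 / 9.49 = 14.97 L/h
Infusion rate = CL × Css = 14.97 × 29.4 = 440.1 mg/h

(a) 6030 mg; (b) 440 mg/h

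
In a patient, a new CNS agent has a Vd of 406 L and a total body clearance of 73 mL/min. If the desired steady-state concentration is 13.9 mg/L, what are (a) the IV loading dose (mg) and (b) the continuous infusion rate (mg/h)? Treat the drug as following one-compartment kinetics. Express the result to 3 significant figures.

Loading: fill Vd to C_target → 406.0 L × 13.9 mg/L = 5643 mg
Convert clearance: 73 mL/min × 60 min/h ÷ 1000 mL/L = 4.380 L/h
Maintenance infusion rate = CL × Css = 4.380 × 13.9 = 60.88 mg/h

(a) 5640 mg; (b) 60.9 mg/h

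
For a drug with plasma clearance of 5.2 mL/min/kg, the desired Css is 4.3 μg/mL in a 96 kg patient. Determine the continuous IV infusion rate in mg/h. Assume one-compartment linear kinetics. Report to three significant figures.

CL = 5.2 mL/min/kg × 96 kg = 499.2 mL/min = 499.2 × 60/1000 = 29.95 L/h
At steady state, infusion rate equals elimination rate: rate in = CL × Css.
Rate = CL × Css = 29.95 × 4.3 = 128.8 mg/h

129 mg/h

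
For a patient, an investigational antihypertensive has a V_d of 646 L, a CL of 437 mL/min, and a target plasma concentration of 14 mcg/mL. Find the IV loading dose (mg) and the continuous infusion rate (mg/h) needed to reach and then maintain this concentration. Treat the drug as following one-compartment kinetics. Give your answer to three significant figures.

(a) 9040 mg; (b) 367 mg/h

Loading dose = Vd × C = 646.0 × 14 = 9044 mg
Convert clearance: 437 mL/min × 60 min/h ÷ 1000 mL/L = 26.22 L/h
Maintenance infusion rate = CL × Css = 26.22 × 14 = 367.1 mg/h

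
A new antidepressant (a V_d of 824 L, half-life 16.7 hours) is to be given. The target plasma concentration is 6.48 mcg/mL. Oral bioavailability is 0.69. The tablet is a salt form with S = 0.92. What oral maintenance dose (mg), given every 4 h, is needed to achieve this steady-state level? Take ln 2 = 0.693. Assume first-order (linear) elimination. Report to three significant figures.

1400 mg

k = 0.693/16.7 = 0.04150 h⁻¹, so CL = k·Vd = 0.04150 × 824.0 = 34.20 L/h
D = CL × Css × τ / F / S = 34.20 × 6.48 × 4 / 0.69 / 0.92 = 1396 mg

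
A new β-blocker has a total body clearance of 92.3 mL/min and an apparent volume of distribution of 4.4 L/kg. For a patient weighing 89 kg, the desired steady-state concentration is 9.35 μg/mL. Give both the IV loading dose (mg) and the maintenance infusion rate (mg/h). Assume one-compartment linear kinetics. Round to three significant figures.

(a) 3660 mg; (b) 51.8 mg/h

Total Vd = 4.4 × 89 = 391.6 L
LD = Vd · C_target = 391.6 × 9.35 = 3661 mg
CL = 92.3 mL/min = 92.3 × 0.06 = 5.538 L/h
Maintenance infusion rate = CL × Css = 5.538 × 9.35 = 51.78 mg/h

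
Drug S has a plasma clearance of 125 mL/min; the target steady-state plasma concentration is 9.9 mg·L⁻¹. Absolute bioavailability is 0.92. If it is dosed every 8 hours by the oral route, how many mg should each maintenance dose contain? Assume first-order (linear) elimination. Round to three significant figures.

646 mg

Convert clearance: 125 mL/min × 60 min/h ÷ 1000 mL/L = 7.500 L/h
D = CL × Css × τ / F = 7.500 × 9.9 × 8 / 0.92 = 645.7 mg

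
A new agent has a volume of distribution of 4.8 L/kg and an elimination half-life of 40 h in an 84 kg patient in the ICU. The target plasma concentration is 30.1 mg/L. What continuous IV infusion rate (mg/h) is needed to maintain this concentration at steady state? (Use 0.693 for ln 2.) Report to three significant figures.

Total Vd = 4.8 × 84 = 403.2 L
CL = 0.693 × Vd / t½ = 0.693 × 403.2 / 40 = 6.985 L/h
Infusion rate = CL × Css = 6.985 × 30.1 = 210.2 mg/h

210 mg/h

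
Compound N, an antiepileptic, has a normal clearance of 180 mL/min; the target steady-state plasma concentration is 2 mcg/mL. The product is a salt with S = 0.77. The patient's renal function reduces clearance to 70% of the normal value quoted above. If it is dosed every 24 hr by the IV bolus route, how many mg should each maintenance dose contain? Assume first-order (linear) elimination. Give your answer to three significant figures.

471 mg

CL = 180 mL/min × 60/1000 = 10.80 L/h
Patient clearance = 0.7 × 10.80 = 7.560 L/h
D = CL × Css × τ / S = 7.560 × 2 × 24 / 0.77 = 471.3 mg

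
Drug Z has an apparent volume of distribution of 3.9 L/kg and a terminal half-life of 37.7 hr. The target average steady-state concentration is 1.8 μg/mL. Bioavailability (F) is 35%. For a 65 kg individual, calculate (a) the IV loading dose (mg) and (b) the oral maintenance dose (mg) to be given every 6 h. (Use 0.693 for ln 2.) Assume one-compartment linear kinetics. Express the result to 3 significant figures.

Vd(total) = 65 kg × 3.9 L/kg = 253.5 L
LD = Vd × C = 253.5 × 1.8 = 456.3 mg
CL = 0.693 × Vd / t½ = 0.693 × 253.5 / 37.7 = 4.660 L/h
D = CL × Css × τ / F = 4.660 × 1.8 × 6 / 0.35 = 143.8 mg

(a) 456 mg; (b) 144 mg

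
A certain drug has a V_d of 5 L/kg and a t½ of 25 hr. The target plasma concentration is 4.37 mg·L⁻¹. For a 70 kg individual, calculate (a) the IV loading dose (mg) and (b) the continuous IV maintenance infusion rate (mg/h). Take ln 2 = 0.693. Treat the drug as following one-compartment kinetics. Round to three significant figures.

(a) 1530 mg; (b) 42.4 mg/h

Total Vd = 5 × 70 = 350.0 L
LD = Vd × C = 350.0 × 4.37 = 1530 mg
CL = 0.693 × Vd / t½ = 0.693 × 350.0 / 25 = 9.702 L/h
Infusion rate = CL × Css = 9.702 × 4.37 = 42.40 mg/h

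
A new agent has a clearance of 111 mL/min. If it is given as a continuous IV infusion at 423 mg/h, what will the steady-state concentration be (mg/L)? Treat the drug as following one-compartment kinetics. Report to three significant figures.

Convert clearance: 111 mL/min × 60 min/h ÷ 1000 mL/L = 6.660 L/h
Css = rate / CL = 423 / 6.660 = 63.51 mg/L

63.5 mg/L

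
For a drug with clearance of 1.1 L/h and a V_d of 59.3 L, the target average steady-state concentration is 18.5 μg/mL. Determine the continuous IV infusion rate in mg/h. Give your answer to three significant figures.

Rate = CL × Css = 1.100 × 18.5 = 20.35 mg/h

20.4 mg/h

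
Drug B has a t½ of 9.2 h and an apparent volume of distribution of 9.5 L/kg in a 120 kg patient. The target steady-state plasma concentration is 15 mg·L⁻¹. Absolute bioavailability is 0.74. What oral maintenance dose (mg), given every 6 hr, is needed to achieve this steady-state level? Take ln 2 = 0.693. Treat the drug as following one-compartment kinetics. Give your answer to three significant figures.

10400 mg

Total Vd = 9.5 × 120 = 1140 L
k = 0.693/9.2 = 0.07533 h⁻¹, so CL = k·Vd = 0.07533 × 1140 = 85.88 L/h
D = CL × Css × τ / F = 85.88 × 15 × 6 / 0.74 = 10440 mg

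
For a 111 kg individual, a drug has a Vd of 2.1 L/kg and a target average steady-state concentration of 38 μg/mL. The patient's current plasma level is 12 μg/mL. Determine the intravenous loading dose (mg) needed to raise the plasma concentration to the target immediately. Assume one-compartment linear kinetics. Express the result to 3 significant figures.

6060 mg

Vd = 2.1 L/kg × 111 kg = 233.1 L
The loading dose fills Vd to the target concentration.
Concentration deficit ΔC = 38 − 12 = 26.00 mg/L
LD = Vd × ΔC = 233.1 × 26.00 = 6061 mg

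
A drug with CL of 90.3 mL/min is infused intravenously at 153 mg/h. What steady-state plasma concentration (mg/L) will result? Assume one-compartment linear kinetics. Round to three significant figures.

CL = 90.3 mL/min = 90.3 × 0.06 = 5.418 L/h
Css = rate / CL = 153 / 5.418 = 28.24 mg/L

28.2 mg/L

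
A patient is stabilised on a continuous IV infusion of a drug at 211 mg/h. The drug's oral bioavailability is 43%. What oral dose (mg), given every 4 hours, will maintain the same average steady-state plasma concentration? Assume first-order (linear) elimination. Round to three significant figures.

To maintain the same Css, the systemic dosing rate must be unchanged: F·D/τ = infusion rate.
D = rate × τ / F = 211 × 4 / 0.43 = 1963 mg

1960 mg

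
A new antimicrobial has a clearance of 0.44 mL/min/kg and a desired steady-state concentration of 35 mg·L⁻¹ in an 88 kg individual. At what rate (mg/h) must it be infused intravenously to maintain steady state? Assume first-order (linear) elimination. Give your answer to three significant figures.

CL = 0.44 mL/min/kg × 88 kg = 38.72 mL/min = 38.72 × 60/1000 = 2.323 L/h
At steady state, infusion rate equals elimination rate: rate in = CL × Css.
Rate = CL × Css = 2.323 × 35 = 81.31 mg/h

81.3 mg/h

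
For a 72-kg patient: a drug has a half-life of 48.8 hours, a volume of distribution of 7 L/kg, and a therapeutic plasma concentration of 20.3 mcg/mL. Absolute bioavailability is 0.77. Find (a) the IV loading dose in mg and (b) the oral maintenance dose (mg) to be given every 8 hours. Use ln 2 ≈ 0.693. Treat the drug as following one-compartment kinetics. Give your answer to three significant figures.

(a) 10200 mg; (b) 1510 mg

Total Vd = 7 × 72 = 504.0 L
LD = Vd × C = 504.0 × 20.3 = 10230 mg
CL = 0.693 × Vd / t½ = 0.693 × 504.0 / 48.8 = 7.157 L/h
D = CL × Css × τ / F = 7.157 × 20.3 × 8 / 0.77 = 1509 mg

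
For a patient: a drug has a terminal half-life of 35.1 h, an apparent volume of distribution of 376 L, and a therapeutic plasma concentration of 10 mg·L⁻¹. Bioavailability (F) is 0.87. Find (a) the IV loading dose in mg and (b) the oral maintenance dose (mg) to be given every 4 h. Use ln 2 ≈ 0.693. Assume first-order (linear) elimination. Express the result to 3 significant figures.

LD = Vd × C = 376.0 × 10 = 3760 mg
CL = 0.693 × Vd / t½ = 0.693 × 376.0 / 35.1 = 7.424 L/h
D = CL × Css × τ / F = 7.424 × 10 × 4 / 0.87 = 341.3 mg

(a) 3760 mg; (b) 341 mg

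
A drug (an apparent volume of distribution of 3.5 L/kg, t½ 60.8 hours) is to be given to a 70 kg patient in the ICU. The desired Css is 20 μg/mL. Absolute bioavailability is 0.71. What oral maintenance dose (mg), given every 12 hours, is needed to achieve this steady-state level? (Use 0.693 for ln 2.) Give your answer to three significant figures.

Vd = 3.5 L/kg × 70 kg = 245.0 L
CL = ln 2 · Vd / t½ = 0.693 × 245.0 / 60.8 = 2.793 L/h
D = CL × Css × τ / F = 2.793 × 20 × 12 / 0.71 = 944.1 mg

944 mg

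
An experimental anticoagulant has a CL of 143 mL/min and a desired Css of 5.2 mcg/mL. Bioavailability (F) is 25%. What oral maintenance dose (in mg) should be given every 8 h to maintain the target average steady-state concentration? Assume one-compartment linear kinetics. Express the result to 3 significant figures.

CL = 143 mL/min = 143 × 0.06 = 8.580 L/h
At steady state, dose per interval replaces the amount cleared in that interval: F·D/τ = CL·Css.
D = CL × Css × τ / F = 8.580 × 5.2 × 8 / 0.25 = 1428 mg

1430 mg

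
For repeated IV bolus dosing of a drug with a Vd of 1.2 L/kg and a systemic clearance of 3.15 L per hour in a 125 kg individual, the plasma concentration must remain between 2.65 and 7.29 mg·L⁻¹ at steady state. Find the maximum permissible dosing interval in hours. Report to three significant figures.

48.2 h

Vd(total) = 125 kg × 1.2 L/kg = 150.0 L
k = CL / Vd = 3.150 / 150.0 = 0.02100 h⁻¹
Between IV bolus doses, concentration decays as C = C₀·e^(−kτ), so C_peak/C_trough = e^(kτ).
τ_max = ln(C_peak/C_trough) / k = ln(7.29/2.65) / 0.02100 = 1.012 / 0.02100 = 48.19 h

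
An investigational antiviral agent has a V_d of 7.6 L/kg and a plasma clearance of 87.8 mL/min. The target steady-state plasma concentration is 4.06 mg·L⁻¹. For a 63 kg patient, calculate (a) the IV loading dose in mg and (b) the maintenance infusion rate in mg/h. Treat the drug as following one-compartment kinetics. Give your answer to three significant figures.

(a) 1940 mg; (b) 21.4 mg/h

Total Vd = 7.6 × 63 = 478.8 L
LD = Vd · C_target = 478.8 × 4.06 = 1944 mg
CL = 87.8 mL/min × 60/1000 = 5.268 L/h
Maintenance: replace elimination → rate = CL × Css = 5.268 × 4.06 = 21.39 mg/h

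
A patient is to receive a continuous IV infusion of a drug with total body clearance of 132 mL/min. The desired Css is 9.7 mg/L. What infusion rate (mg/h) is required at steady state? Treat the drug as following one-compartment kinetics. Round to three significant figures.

CL = 132 mL/min × 60/1000 = 7.920 L/h
Rate = CL × Css = 7.920 × 9.7 = 76.82 mg/h

76.8 mg/h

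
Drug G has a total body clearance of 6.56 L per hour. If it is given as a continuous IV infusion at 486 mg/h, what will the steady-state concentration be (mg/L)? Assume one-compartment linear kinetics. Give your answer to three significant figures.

Css = rate / CL = 486 / 6.560 = 74.09 mg/L

74.1 mg/L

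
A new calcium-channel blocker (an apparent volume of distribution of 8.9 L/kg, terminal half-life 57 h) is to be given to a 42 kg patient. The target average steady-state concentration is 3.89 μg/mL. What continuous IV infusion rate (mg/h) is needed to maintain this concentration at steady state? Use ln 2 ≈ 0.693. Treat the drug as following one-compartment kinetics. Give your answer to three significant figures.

Vd(total) = 42 kg × 8.9 L/kg = 373.8 L
CL = 0.693 × Vd / t½ = 0.693 × 373.8 / 57 = 4.545 L/h
Infusion rate = CL × Css = 4.545 × 3.89 = 17.68 mg/h

17.7 mg/h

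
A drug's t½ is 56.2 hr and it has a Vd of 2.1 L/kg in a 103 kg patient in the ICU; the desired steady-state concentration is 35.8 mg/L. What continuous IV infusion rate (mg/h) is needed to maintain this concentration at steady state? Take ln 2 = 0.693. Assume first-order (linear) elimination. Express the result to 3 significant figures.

95.5 mg/h

Vd = 2.1 L/kg × 103 kg = 216.3 L
CL = ln 2 · Vd / t½ = 0.693 × 216.3 / 56.2 = 2.667 L/h
Infusion rate = CL × Css = 2.667 × 35.8 = 95.48 mg/h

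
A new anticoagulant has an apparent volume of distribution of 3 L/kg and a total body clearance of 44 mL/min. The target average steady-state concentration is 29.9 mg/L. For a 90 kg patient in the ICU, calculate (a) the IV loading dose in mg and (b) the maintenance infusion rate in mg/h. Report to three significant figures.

(a) 8070 mg; (b) 78.9 mg/h

Vd = 3 L/kg × 90 kg = 270.0 L
Loading: fill Vd to C_target → 270.0 L × 29.9 mg/L = 8073 mg
CL = 44 mL/min = 44 × 0.06 = 2.640 L/h
Maintenance: replace elimination → rate = CL × Css = 2.640 × 29.9 = 78.94 mg/h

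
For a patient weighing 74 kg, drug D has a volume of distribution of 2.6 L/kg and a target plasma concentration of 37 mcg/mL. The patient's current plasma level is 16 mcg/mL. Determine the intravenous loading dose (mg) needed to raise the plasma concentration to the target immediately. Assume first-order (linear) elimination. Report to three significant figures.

Vd(total) = 74 kg × 2.6 L/kg = 192.4 L
Concentration deficit ΔC = 37 − 16 = 21.00 mg/L
LD = Vd × ΔC = 192.4 × 21.00 = 4040 mg

4040 mg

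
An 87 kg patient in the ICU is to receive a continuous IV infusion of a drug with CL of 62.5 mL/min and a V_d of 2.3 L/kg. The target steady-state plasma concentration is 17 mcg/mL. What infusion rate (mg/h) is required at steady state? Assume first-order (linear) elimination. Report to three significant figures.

CL = 62.5 mL/min × 60/1000 = 3.750 L/h
Maintenance depends on clearance, not Vd — rate in must match rate out.
Rate = CL × Css = 3.750 × 17 = 63.75 mg/h

63.8 mg/h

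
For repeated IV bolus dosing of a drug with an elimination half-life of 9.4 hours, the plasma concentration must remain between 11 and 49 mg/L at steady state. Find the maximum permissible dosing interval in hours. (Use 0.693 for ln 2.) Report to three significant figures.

k = 0.693 / t½ = 0.693 / 9.4 = 0.07372 h⁻¹
Between IV bolus doses, concentration decays as C = C₀·e^(−kτ), so C_peak/C_trough = e^(kτ).
τ_max = ln(C_peak/C_trough) / k = ln(49/11) / 0.07372 = 1.494 / 0.07372 = 20.27 h

20.3 h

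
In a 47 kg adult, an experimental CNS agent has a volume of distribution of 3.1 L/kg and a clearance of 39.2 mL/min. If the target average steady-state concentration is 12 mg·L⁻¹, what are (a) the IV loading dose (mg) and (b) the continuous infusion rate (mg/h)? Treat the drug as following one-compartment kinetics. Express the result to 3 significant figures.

Vd = 3.1 L/kg × 47 kg = 145.7 L
LD = Vd · C_target = 145.7 × 12 = 1748 mg
CL = 39.2 mL/min × 60/1000 = 2.352 L/h
Maintenance infusion rate = CL × Css = 2.352 × 12 = 28.22 mg/h

(a) 1750 mg; (b) 28.2 mg/h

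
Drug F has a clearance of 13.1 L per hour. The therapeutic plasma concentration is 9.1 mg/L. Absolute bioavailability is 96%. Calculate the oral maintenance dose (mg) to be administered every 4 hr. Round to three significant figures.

497 mg

D = CL × Css × τ / F = 13.10 × 9.1 × 4 / 0.96 = 496.7 mg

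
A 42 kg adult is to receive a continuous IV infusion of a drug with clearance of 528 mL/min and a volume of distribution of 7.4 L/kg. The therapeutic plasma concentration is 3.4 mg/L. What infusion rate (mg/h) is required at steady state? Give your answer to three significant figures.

108 mg/h

Convert clearance: 528 mL/min × 60 min/h ÷ 1000 mL/L = 31.68 L/h
Infusion rate = CL · Css = 31.68 L/h × 3.4 mg/L = 107.7 mg/h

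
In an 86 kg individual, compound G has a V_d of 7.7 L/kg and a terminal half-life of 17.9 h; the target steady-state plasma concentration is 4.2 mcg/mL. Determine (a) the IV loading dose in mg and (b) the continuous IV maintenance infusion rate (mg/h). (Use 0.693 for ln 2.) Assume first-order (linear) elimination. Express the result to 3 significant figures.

Total Vd = 7.7 × 86 = 662.2 L
LD = Vd × C = 662.2 × 4.2 = 2781 mg
CL = 0.693 × Vd / t½ = 0.693 × 662.2 / 17.9 = 25.64 L/h
Infusion rate = CL × Css = 25.64 × 4.2 = 107.7 mg/h

(a) 2780 mg; (b) 108 mg/h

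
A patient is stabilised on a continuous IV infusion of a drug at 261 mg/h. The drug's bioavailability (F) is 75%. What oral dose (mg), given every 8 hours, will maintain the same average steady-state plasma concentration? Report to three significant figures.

2780 mg

To maintain the same Css, the systemic dosing rate must be unchanged: F·D/τ = infusion rate.
D = rate × τ / F = 261 × 8 / 0.75 = 2784 mg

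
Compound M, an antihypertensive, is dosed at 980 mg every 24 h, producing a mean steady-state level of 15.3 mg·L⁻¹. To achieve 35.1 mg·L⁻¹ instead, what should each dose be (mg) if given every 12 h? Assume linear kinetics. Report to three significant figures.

1120 mg

With linear kinetics, Css is proportional to dose rate (D/τ) at fixed clearance.
D₂ = D₁ × (Css,target / Css,current) × (τ₂/τ₁) = 980 × (35.1/15.3) × (12/24) = 1124 mg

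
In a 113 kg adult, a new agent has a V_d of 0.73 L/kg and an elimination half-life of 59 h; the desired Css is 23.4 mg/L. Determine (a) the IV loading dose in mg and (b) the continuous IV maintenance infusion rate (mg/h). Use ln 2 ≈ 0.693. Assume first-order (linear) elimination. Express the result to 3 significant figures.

Vd(total) = 113 kg × 0.73 L/kg = 82.49 L
LD = Vd × C = 82.49 × 23.4 = 1930 mg
CL = 0.693 × Vd / t½ = 0.693 × 82.49 / 59 = 0.9689 L/h
Infusion rate = CL × Css = 0.9689 × 23.4 = 22.67 mg/h

(a) 1930 mg; (b) 22.7 mg/h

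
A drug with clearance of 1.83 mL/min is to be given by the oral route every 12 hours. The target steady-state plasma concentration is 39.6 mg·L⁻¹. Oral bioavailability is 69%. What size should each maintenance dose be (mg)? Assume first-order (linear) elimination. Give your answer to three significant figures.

75.6 mg

CL = 1.83 mL/min = 1.83 × 0.06 = 0.1098 L/h
At steady state, dose per interval replaces the amount cleared in that interval: F·D/τ = CL·Css.
D = CL × Css × τ / F = 0.1098 × 39.6 × 12 / 0.69 = 75.62 mg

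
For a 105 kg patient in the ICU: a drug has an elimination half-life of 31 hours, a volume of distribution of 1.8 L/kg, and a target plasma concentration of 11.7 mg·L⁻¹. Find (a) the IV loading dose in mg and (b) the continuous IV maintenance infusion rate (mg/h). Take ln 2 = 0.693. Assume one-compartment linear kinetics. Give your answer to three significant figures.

(a) 2210 mg; (b) 49.4 mg/h

Vd(total) = 105 kg × 1.8 L/kg = 189.0 L
LD = Vd × C = 189.0 × 11.7 = 2211 mg
CL = 0.693 × Vd / t½ = 0.693 × 189.0 / 31 = 4.225 L/h
Infusion rate = CL × Css = 4.225 × 11.7 = 49.43 mg/h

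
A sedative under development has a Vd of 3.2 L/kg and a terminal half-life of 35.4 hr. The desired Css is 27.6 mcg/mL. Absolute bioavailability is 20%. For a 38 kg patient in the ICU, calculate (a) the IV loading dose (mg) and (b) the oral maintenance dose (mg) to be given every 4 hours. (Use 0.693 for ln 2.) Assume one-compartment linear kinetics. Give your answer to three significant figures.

(a) 3360 mg; (b) 1310 mg

Vd(total) = 38 kg × 3.2 L/kg = 121.6 L
LD = Vd × C = 121.6 × 27.6 = 3356 mg
CL = 0.693 × Vd / t½ = 0.693 × 121.6 / 35.4 = 2.380 L/h
D = CL × Css × τ / F = 2.380 × 27.6 × 4 / 0.2 = 1314 mg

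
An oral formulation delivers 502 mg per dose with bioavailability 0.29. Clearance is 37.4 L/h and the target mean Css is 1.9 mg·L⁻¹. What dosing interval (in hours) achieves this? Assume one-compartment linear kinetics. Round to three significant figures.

2.05 h

F·D/τ = CL·Css → τ = F·D / (CL·Css).
τ = 0.29 × 502 / (37.4 × 1.9) = 2.049 h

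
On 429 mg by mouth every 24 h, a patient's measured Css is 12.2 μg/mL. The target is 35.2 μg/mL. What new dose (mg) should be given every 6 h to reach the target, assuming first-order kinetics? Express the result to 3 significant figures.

With linear kinetics, Css is proportional to dose rate (D/τ) at fixed clearance.
D₂ = D₁ × (Css,target / Css,current) × (τ₂/τ₁) = 429 × (35.2/12.2) × (6/24) = 309.4 mg

309 mg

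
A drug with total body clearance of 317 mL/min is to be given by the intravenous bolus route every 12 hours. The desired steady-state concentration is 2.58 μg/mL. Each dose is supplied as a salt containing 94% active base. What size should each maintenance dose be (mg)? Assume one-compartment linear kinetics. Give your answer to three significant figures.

626 mg

CL = 317 mL/min = 317 × 0.06 = 19.02 L/h
D = CL × Css × τ / S = 19.02 × 2.58 × 12 / 0.94 = 626.4 mg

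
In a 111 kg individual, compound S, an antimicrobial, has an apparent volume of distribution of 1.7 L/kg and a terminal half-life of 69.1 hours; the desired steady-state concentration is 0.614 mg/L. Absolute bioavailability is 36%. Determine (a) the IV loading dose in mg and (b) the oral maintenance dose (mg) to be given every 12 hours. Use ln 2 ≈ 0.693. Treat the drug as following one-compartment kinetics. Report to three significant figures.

(a) 116 mg; (b) 38.7 mg

Vd = 1.7 L/kg × 111 kg = 188.7 L
LD = Vd × C = 188.7 × 0.614 = 115.9 mg
CL = 0.693 × Vd / t½ = 0.693 × 188.7 / 69.1 = 1.892 L/h
D = CL × Css × τ / F = 1.892 × 0.614 × 12 / 0.36 = 38.72 mg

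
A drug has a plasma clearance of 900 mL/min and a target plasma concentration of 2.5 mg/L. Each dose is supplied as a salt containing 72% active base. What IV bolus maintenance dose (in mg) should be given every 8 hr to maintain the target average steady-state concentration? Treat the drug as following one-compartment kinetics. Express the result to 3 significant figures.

CL = 900 mL/min × 60/1000 = 54.00 L/h
At steady state, dose per interval replaces the amount cleared in that interval: S·D/τ = CL·Css.
D = CL × Css × τ / S = 54.00 × 2.5 × 8 / 0.72 = 1500 mg

1500 mg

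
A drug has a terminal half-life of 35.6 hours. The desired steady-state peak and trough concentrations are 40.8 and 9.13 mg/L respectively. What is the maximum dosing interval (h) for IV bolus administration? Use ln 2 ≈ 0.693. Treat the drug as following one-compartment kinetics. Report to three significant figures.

76.9 h

k = 0.693 / t½ = 0.693 / 35.6 = 0.01947 h⁻¹
Between IV bolus doses, concentration decays as C = C₀·e^(−kτ), so C_peak/C_trough = e^(kτ).
τ_max = ln(C_peak/C_trough) / k = ln(40.8/9.13) / 0.01947 = 1.497 / 0.01947 = 76.89 h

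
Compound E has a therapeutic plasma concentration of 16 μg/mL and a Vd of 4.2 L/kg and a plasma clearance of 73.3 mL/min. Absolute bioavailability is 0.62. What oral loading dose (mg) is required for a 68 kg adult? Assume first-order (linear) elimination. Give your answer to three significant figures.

7370 mg

Vd = 4.2 L/kg × 68 kg = 285.6 L
LD = Vd × C / F = 285.6 × 16.00 / 0.62 = 7370 mg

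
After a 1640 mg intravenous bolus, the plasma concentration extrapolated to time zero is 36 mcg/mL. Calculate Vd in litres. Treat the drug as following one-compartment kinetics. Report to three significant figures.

Immediately after an IV bolus, C₀ = Dose / Vd, so Vd = Dose / C₀.
Vd = 1640 / 36 = 45.56 L

45.6 L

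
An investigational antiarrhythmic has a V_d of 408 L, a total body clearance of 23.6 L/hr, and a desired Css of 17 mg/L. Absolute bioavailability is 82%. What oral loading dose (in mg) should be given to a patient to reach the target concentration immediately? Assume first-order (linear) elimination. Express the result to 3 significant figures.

The loading dose fills Vd to the target concentration.
LD = Vd × C / F = 408.0 × 17.00 / 0.82 = 8459 mg

8460 mg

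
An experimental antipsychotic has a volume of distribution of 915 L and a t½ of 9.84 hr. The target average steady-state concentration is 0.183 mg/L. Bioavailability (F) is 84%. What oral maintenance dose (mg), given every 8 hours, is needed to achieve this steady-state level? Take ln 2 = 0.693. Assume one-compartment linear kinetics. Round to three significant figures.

CL = ln 2 · Vd / t½ = 0.693 × 915.0 / 9.84 = 64.44 L/h
D = CL × Css × τ / F = 64.44 × 0.183 × 8 / 0.84 = 112.3 mg

112 mg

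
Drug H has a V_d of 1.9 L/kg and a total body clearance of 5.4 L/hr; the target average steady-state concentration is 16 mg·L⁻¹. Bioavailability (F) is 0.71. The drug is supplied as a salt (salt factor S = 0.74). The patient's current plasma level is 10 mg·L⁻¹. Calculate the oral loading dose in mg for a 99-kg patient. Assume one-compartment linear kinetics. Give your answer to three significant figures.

2150 mg

Vd = 1.9 L/kg × 99 kg = 188.1 L
The loading dose fills Vd to the target concentration.
Concentration deficit ΔC = 16 − 10 = 6.000 mg/L
LD = Vd × ΔC / F / S = 188.1 × 6.000 / 0.71 / 0.74 = 2148 mg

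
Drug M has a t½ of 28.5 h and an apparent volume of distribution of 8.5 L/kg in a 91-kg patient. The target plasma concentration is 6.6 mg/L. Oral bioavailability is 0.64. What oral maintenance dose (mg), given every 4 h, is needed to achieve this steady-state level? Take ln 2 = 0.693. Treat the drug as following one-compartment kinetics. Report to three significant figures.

Vd(total) = 91 kg × 8.5 L/kg = 773.5 L
CL = 0.693 × Vd / t½ = 0.693 × 773.5 / 28.5 = 18.81 L/h
D = CL × Css × τ / F = 18.81 × 6.6 × 4 / 0.64 = 775.9 mg

776 mg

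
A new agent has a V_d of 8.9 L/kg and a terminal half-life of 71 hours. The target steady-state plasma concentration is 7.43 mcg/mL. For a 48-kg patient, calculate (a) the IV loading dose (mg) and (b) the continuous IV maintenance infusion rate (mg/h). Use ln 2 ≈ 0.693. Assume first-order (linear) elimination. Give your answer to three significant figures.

(a) 3170 mg; (b) 31.0 mg/h

Vd = 8.9 L/kg × 48 kg = 427.2 L
LD = Vd × C = 427.2 × 7.43 = 3174 mg
CL = 0.693 × Vd / t½ = 0.693 × 427.2 / 71 = 4.170 L/h
Infusion rate = CL × Css = 4.170 × 7.43 = 30.98 mg/h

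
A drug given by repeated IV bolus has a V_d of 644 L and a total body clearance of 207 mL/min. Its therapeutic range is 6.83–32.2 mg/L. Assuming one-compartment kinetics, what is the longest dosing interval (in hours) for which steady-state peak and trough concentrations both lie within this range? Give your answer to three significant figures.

80.4 h

CL = 207 mL/min = 207 × 0.06 = 12.42 L/h
k = CL / Vd = 12.42 / 644.0 = 0.01929 h⁻¹
Between IV bolus doses, concentration decays as C = C₀·e^(−kτ), so C_peak/C_trough = e^(kτ).
τ_max = ln(C_peak/C_trough) / k = ln(32.2/6.83) / 0.01929 = 1.551 / 0.01929 = 80.40 h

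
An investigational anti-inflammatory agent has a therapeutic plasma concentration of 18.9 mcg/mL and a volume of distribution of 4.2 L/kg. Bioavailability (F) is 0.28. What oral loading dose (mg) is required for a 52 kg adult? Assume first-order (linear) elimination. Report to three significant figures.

Vd(total) = 52 kg × 4.2 L/kg = 218.4 L
The loading dose fills Vd to the target concentration.
LD = Vd × C / F = 218.4 × 18.90 / 0.28 = 14740 mg

14700 mg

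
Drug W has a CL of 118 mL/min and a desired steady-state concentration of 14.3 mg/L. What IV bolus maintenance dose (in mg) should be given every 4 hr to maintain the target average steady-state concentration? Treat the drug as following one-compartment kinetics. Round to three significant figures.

405 mg

CL = 118 mL/min = 118 × 0.06 = 7.080 L/h
D = CL × Css × τ = 7.080 × 14.3 × 4 = 405.0 mg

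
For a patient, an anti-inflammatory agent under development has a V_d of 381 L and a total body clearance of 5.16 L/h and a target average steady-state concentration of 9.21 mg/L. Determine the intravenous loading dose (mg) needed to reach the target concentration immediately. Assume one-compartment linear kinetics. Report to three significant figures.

3510 mg

LD is governed by Vd — clearance does not enter the loading-dose calculation.
LD = Vd × C = 381.0 × 9.210 = 3509 mg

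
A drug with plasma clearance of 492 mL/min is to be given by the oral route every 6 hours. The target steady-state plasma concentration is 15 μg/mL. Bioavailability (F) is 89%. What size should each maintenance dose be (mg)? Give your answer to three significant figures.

2990 mg

Convert clearance: 492 mL/min × 60 min/h ÷ 1000 mL/L = 29.52 L/h
D = CL × Css × τ / F = 29.52 × 15 × 6 / 0.89 = 2985 mg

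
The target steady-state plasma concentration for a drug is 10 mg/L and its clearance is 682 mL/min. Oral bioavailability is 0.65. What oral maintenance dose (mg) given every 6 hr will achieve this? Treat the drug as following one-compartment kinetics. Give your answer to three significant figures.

Convert clearance: 682 mL/min × 60 min/h ÷ 1000 mL/L = 40.92 L/h
At steady state, dose per interval replaces the amount cleared in that interval: F·D/τ = CL·Css.
D = CL × Css × τ / F = 40.92 × 10 × 6 / 0.65 = 3777 mg

3780 mg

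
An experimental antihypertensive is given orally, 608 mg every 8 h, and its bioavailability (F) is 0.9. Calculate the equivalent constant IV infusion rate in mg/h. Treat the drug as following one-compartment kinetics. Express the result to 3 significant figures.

68.4 mg/h

Equivalent systemic input: infusion rate = F·D/τ.
Rate = 0.9 × 608 / 8 = 68.40 mg/h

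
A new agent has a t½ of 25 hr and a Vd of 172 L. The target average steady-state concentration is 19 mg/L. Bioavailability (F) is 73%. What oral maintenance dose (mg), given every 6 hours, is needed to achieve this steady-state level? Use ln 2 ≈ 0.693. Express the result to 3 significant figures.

CL = 0.693 × Vd / t½ = 0.693 × 172.0 / 25 = 4.768 L/h
D = CL × Css × τ / F = 4.768 × 19 × 6 / 0.73 = 744.6 mg

745 mg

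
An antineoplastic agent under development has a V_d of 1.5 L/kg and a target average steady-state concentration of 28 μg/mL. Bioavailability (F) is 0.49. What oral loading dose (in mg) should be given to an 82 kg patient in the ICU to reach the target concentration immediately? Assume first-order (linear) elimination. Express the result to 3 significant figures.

7030 mg

Vd = 1.5 L/kg × 82 kg = 123.0 L
The loading dose fills Vd to the target concentration.
LD = Vd × C / F = 123.0 × 28.00 / 0.49 = 7029 mg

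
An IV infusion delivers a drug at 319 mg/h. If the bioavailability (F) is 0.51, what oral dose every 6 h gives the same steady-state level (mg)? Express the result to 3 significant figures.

To maintain the same Css, the systemic dosing rate must be unchanged: F·D/τ = infusion rate.
D = rate × τ / F = 319 × 6 / 0.51 = 3753 mg

3750 mg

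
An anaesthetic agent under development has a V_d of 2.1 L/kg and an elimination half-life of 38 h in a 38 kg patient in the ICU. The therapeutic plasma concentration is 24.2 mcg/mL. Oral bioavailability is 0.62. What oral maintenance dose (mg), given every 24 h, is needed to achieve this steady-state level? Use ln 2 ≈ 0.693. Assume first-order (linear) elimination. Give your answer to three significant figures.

Vd = 2.1 L/kg × 38 kg = 79.80 L
CL = ln 2 · Vd / t½ = 0.693 × 79.80 / 38 = 1.455 L/h
D = CL × Css × τ / F = 1.455 × 24.2 × 24 / 0.62 = 1363 mg

1360 mg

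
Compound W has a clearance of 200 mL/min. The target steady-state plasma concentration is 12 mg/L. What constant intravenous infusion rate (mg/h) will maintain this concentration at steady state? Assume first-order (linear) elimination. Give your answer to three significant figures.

CL = 200 mL/min = 200 × 0.06 = 12.00 L/h
Infusion rate = CL · Css = 12.00 L/h × 12 mg/L = 144.0 mg/h

144 mg/h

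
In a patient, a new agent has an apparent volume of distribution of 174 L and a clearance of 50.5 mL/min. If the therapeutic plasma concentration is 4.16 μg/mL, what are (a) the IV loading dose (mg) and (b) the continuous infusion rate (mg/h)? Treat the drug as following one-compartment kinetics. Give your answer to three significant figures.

Loading: fill Vd to C_target → 174.0 L × 4.16 mg/L = 723.8 mg
Convert clearance: 50.5 mL/min × 60 min/h ÷ 1000 mL/L = 3.030 L/h
Maintenance infusion rate = CL × Css = 3.030 × 4.16 = 12.60 mg/h

(a) 724 mg; (b) 12.6 mg/h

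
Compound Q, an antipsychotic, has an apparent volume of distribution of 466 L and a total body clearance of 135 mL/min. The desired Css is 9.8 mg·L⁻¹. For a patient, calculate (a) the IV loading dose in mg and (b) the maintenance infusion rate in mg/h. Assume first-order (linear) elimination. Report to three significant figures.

(a) 4570 mg; (b) 79.4 mg/h

Loading: fill Vd to C_target → 466.0 L × 9.8 mg/L = 4567 mg
CL = 135 mL/min × 60/1000 = 8.100 L/h
Maintenance infusion rate = CL × Css = 8.100 × 9.8 = 79.38 mg/h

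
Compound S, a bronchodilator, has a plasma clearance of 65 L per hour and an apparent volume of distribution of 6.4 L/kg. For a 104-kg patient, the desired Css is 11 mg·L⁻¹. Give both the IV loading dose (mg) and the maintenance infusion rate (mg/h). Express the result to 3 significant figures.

(a) 7320 mg; (b) 715 mg/h

Vd = 6.4 L/kg × 104 kg = 665.6 L
LD = Vd · C_target = 665.6 × 11 = 7322 mg
Maintenance: replace elimination → rate = CL × Css = 65.00 × 11 = 715.0 mg/h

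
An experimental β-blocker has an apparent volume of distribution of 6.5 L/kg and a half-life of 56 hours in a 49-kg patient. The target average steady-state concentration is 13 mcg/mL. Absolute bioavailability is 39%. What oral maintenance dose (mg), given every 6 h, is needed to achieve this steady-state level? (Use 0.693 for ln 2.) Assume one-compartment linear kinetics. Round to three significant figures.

788 mg

Total Vd = 6.5 × 49 = 318.5 L
CL = ln 2 · Vd / t½ = 0.693 × 318.5 / 56 = 3.941 L/h
D = CL × Css × τ / F = 3.941 × 13 × 6 / 0.39 = 788.2 mg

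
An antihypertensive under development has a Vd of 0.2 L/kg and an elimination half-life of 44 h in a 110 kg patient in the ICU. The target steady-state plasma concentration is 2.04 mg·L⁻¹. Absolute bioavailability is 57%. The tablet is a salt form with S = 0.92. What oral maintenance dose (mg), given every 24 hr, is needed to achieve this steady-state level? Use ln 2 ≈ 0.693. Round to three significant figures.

32.4 mg

Total Vd = 0.2 × 110 = 22.00 L
CL = 0.693 × Vd / t½ = 0.693 × 22.00 / 44 = 0.3465 L/h
D = CL × Css × τ / F / S = 0.3465 × 2.04 × 24 / 0.57 / 0.92 = 32.35 mg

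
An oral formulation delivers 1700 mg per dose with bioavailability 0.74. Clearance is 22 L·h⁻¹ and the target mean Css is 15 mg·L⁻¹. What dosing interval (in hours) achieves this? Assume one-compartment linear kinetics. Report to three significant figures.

3.81 h

F·D/τ = CL·Css → τ = F·D / (CL·Css).
τ = 0.74 × 1700 / (22 × 15) = 3.812 h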